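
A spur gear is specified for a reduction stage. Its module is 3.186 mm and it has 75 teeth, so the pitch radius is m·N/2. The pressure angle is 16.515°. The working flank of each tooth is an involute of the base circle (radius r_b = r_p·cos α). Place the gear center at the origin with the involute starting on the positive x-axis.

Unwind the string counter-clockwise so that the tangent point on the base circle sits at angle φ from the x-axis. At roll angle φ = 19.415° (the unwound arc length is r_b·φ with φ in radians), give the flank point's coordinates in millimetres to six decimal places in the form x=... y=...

x=120.934797 y=1.468617

pitch radius r_p = m·N/2 = 3.186·75/2 = 119.475000
base radius r_b = r_p·cos α = 119.475000·cos 16.515° = 114.546100
roll angle φ = 19.415° = 0.33885567 rad
x = r_b·(cos φ + φ·sin φ) = 114.546100·(0.94313567 + 0.33885567·0.33240806) = 120.934797
y = r_b·(sin φ − φ·cos φ) = 114.546100·(0.33240806 − 0.33885567·0.94313567) = 1.468617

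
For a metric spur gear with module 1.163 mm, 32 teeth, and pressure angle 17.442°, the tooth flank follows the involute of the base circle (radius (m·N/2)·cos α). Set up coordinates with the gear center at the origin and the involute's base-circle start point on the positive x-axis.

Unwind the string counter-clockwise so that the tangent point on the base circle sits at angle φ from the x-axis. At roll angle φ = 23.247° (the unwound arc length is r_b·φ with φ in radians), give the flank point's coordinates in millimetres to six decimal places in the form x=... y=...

x=19.154052 y=0.388779

pitch radius r_p = m·N/2 = 1.163·32/2 = 18.608000
base radius r_b = r_p·cos α = 18.608000·cos 17.442° = 17.752420
roll angle φ = 23.247° = 0.40573669 rad
x = r_b·(cos φ + φ·sin φ) = 17.752420·(0.91881188 + 0.40573669·0.39469575) = 19.154052
y = r_b·(sin φ − φ·cos φ) = 17.752420·(0.39469575 − 0.40573669·0.91881188) = 0.388779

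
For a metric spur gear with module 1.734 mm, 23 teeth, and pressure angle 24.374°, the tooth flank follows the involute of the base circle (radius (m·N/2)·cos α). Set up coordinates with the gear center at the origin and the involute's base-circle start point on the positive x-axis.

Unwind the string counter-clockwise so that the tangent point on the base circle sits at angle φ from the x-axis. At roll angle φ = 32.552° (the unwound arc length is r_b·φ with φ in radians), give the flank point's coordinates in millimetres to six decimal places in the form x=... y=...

pitch radius r_p = m·N/2 = 1.734·23/2 = 19.941000
base radius r_b = r_p·cos α = 19.941000·cos 24.374° = 18.163679
roll angle φ = 32.552° = 0.56813958 rad
x = r_b·(cos φ + φ·sin φ) = 18.163679·(0.84290346 + 0.56813958·0.53806482) = 20.862791
y = r_b·(sin φ − φ·cos φ) = 18.163679·(0.53806482 − 0.56813958·0.84290346) = 1.074890

x=20.862791 y=1.074890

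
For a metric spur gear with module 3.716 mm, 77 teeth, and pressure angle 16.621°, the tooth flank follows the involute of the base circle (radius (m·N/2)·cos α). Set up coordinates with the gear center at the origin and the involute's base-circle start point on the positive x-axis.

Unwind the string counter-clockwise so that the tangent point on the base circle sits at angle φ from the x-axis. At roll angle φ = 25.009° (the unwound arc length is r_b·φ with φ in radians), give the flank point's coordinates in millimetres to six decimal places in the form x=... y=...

pitch radius r_p = m·N/2 = 3.716·77/2 = 143.066000
base radius r_b = r_p·cos α = 143.066000·cos 16.621° = 137.088388
roll angle φ = 25.009° = 0.43648939 rad
x = r_b·(cos φ + φ·sin φ) = 137.088388·(0.90624139 + 0.43648939·0.42276062) = 149.532164
y = r_b·(sin φ − φ·cos φ) = 137.088388·(0.42276062 − 0.43648939·0.90624139) = 3.728237

x=149.532164 y=3.728237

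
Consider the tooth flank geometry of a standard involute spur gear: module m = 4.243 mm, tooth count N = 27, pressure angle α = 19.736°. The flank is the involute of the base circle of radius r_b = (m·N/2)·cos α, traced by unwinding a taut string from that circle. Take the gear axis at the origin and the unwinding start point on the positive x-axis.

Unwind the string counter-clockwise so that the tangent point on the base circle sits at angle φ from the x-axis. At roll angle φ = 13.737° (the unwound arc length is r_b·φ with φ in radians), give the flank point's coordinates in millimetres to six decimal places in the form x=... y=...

pitch radius r_p = m·N/2 = 4.243·27/2 = 57.280500
base radius r_b = r_p·cos α = 57.280500·cos 19.736° = 53.915761
roll angle φ = 13.737° = 0.23975588 rad
x = r_b·(cos φ + φ·sin φ) = 53.915761·(0.97139597 + 0.23975588·0.23746550) = 55.443179
y = r_b·(sin φ − φ·cos φ) = 53.915761·(0.23746550 − 0.23975588·0.97139597) = 0.246266

x=55.443179 y=0.246266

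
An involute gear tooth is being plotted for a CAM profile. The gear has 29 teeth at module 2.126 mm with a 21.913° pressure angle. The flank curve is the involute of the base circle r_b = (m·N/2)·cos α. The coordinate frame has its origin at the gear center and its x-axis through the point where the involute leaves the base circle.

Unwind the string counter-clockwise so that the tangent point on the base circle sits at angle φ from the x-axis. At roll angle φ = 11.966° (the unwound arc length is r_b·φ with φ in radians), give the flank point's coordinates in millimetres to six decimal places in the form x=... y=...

x=29.216728 y=0.086462

pitch radius r_p = m·N/2 = 2.126·29/2 = 30.827000
base radius r_b = r_p·cos α = 30.827000·cos 21.913° = 28.599799
roll angle φ = 11.966° = 0.20884610 rad
x = r_b·(cos φ + φ·sin φ) = 28.599799·(0.97827081 + 0.20884610·0.20733121) = 29.216728
y = r_b·(sin φ − φ·cos φ) = 28.599799·(0.20733121 − 0.20884610·0.97827081) = 0.086462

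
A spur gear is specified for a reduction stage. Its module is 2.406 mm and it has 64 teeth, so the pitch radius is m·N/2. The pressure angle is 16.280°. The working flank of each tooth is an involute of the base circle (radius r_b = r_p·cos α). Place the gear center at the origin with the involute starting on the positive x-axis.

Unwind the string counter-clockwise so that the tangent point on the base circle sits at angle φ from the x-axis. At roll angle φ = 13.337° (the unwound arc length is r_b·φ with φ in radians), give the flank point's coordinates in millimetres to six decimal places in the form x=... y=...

x=75.880057 y=0.309032

pitch radius r_p = m·N/2 = 2.406·64/2 = 76.992000
base radius r_b = r_p·cos α = 76.992000·cos 16.280° = 73.904868
roll angle φ = 13.337° = 0.23277456 rad
x = r_b·(cos φ + φ·sin φ) = 73.904868·(0.97303011 + 0.23277456·0.23067814) = 75.880057
y = r_b·(sin φ − φ·cos φ) = 73.904868·(0.23067814 − 0.23277456·0.97303011) = 0.309032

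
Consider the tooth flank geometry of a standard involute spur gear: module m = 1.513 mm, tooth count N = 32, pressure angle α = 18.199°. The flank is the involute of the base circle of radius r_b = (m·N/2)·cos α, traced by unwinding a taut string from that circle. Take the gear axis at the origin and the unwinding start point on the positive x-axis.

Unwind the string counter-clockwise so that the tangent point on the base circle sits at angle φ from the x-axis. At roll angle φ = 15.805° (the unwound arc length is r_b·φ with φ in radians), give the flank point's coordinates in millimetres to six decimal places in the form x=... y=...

pitch radius r_p = m·N/2 = 1.513·32/2 = 24.208000
base radius r_b = r_p·cos α = 24.208000·cos 18.199° = 22.997055
roll angle φ = 15.805° = 0.27584929 rad
x = r_b·(cos φ + φ·sin φ) = 22.997055·(0.96219423 + 0.27584929·0.27236422) = 23.855437
y = r_b·(sin φ − φ·cos φ) = 22.997055·(0.27236422 − 0.27584929·0.96219423) = 0.159683

x=23.855437 y=0.159683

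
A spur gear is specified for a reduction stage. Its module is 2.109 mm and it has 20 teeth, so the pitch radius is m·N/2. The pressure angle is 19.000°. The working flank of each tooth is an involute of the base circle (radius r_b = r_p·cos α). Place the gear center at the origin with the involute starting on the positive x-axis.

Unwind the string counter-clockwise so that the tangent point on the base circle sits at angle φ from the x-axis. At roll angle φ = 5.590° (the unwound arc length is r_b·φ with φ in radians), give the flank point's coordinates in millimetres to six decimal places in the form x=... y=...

pitch radius r_p = m·N/2 = 2.109·20/2 = 21.090000
base radius r_b = r_p·cos α = 21.090000·cos 19.000° = 19.940987
roll angle φ = 5.590° = 0.09756391 rad
x = r_b·(cos φ + φ·sin φ) = 19.940987·(0.99524442 + 0.09756391·0.09740920) = 20.035667
y = r_b·(sin φ − φ·cos φ) = 19.940987·(0.09740920 − 0.09756391·0.99524442) = 0.006167

x=20.035667 y=0.006167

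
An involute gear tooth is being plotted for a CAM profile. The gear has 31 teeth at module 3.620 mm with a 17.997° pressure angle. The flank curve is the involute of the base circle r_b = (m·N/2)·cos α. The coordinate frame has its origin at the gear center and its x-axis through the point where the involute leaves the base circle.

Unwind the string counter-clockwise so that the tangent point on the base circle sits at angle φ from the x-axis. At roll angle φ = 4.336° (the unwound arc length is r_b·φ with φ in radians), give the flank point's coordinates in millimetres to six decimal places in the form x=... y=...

x=53.517282 y=0.007705

pitch radius r_p = m·N/2 = 3.620·31/2 = 56.110000
base radius r_b = r_p·cos α = 56.110000·cos 17.997° = 53.364689
roll angle φ = 4.336° = 0.07567748 rad
x = r_b·(cos φ + φ·sin φ) = 53.364689·(0.99713783 + 0.07567748·0.07560526) = 53.517282
y = r_b·(sin φ − φ·cos φ) = 53.364689·(0.07560526 − 0.07567748·0.99713783) = 0.007705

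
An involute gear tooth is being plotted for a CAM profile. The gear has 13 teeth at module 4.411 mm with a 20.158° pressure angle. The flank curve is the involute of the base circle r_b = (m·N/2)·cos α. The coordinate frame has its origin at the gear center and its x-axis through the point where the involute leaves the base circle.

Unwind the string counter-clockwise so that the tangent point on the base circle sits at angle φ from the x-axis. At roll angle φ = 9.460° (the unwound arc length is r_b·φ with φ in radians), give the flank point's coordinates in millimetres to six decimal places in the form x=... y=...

pitch radius r_p = m·N/2 = 4.411·13/2 = 28.671500
base radius r_b = r_p·cos α = 28.671500·cos 20.158° = 26.915253
roll angle φ = 9.460° = 0.16510815 rad
x = r_b·(cos φ + φ·sin φ) = 26.915253·(0.98640059 + 0.16510815·0.16435901) = 27.279621
y = r_b·(sin φ − φ·cos φ) = 26.915253·(0.16435901 − 0.16510815·0.98640059) = 0.040272

x=27.279621 y=0.040272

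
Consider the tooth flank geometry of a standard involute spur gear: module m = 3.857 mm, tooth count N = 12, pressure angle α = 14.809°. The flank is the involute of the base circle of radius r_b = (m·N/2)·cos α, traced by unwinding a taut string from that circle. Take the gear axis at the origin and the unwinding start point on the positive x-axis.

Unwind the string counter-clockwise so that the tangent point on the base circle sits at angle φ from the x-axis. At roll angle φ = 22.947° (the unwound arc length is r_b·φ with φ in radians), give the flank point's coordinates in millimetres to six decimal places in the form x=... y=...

pitch radius r_p = m·N/2 = 3.857·12/2 = 23.142000
base radius r_b = r_p·cos α = 23.142000·cos 14.809° = 22.373298
roll angle φ = 22.947° = 0.40050070 rad
x = r_b·(cos φ + φ·sin φ) = 22.373298·(0.92086590 + 0.40050070·0.38987947) = 24.096331
y = r_b·(sin φ − φ·cos φ) = 22.373298·(0.38987947 − 0.40050070·0.92086590) = 0.471451

x=24.096331 y=0.471451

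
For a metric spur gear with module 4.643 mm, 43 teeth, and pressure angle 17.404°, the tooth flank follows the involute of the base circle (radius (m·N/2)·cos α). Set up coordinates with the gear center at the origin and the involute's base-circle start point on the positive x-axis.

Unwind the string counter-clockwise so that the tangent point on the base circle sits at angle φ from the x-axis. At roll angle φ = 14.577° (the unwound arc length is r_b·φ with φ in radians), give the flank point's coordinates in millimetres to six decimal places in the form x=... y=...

x=98.287580 y=0.519502

pitch radius r_p = m·N/2 = 4.643·43/2 = 99.824500
base radius r_b = r_p·cos α = 99.824500·cos 17.404° = 95.254479
roll angle φ = 14.577° = 0.25441665 rad
x = r_b·(cos φ + φ·sin φ) = 95.254479·(0.96781028 + 0.25441665·0.25168087) = 98.287580
y = r_b·(sin φ − φ·cos φ) = 95.254479·(0.25168087 − 0.25441665·0.96781028) = 0.519502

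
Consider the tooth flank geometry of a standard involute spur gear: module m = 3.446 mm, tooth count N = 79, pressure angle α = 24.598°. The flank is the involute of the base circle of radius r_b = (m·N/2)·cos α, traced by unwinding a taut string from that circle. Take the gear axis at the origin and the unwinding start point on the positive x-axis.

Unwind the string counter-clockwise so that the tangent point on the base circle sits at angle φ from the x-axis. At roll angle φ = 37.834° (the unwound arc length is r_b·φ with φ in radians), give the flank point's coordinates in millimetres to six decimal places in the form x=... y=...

pitch radius r_p = m·N/2 = 3.446·79/2 = 136.117000
base radius r_b = r_p·cos α = 136.117000·cos 24.598° = 123.764469
roll angle φ = 37.834° = 0.66032787 rad
x = r_b·(cos φ + φ·sin φ) = 123.764469·(0.78979117 + 0.66032787·0.61337583) = 147.876303
y = r_b·(sin φ − φ·cos φ) = 123.764469·(0.61337583 − 0.66032787·0.78979117) = 11.368350

x=147.876303 y=11.368350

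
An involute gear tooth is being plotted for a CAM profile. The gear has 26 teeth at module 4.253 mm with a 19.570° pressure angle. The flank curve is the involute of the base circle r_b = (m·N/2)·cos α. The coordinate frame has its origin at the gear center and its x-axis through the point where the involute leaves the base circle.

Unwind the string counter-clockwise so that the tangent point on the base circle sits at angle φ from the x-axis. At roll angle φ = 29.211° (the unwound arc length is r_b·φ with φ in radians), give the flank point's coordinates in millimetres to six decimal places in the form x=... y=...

x=58.431886 y=2.241901

pitch radius r_p = m·N/2 = 4.253·26/2 = 55.289000
base radius r_b = r_p·cos α = 55.289000·cos 19.570° = 52.095118
roll angle φ = 29.211° = 0.50982813 rad
x = r_b·(cos φ + φ·sin φ) = 52.095118·(0.87282840 + 0.50982813·0.48802724) = 58.431886
y = r_b·(sin φ − φ·cos φ) = 52.095118·(0.48802724 − 0.50982813·0.87282840) = 2.241901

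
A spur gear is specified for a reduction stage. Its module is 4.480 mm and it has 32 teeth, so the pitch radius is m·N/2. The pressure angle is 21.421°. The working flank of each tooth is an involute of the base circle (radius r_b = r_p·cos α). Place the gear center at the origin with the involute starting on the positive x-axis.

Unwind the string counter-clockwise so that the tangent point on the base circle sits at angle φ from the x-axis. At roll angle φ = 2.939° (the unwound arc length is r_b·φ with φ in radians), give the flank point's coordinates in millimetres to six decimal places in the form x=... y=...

pitch radius r_p = m·N/2 = 4.480·32/2 = 71.680000
base radius r_b = r_p·cos α = 71.680000·cos 21.421° = 66.728490
roll angle φ = 2.939° = 0.05129523 rad
x = r_b·(cos φ + φ·sin φ) = 66.728490·(0.99868469 + 0.05129523·0.05127274) = 66.816221
y = r_b·(sin φ − φ·cos φ) = 66.728490·(0.05127274 − 0.05129523·0.99868469) = 0.003001

x=66.816221 y=0.003001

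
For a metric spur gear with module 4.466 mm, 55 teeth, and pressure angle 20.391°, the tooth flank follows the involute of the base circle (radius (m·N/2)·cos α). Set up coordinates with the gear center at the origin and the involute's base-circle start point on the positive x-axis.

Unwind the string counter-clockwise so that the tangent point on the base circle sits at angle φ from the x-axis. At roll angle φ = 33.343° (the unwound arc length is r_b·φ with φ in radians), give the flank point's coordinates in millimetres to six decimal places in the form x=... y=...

x=132.992525 y=7.309576

pitch radius r_p = m·N/2 = 4.466·55/2 = 122.815000
base radius r_b = r_p·cos α = 122.815000·cos 20.391° = 115.119011
roll angle φ = 33.343° = 0.58194513 rad
x = r_b·(cos φ + φ·sin φ) = 115.119011·(0.83539509 + 0.58194513·0.54964993) = 132.992525
y = r_b·(sin φ − φ·cos φ) = 115.119011·(0.54964993 − 0.58194513·0.83539509) = 7.309576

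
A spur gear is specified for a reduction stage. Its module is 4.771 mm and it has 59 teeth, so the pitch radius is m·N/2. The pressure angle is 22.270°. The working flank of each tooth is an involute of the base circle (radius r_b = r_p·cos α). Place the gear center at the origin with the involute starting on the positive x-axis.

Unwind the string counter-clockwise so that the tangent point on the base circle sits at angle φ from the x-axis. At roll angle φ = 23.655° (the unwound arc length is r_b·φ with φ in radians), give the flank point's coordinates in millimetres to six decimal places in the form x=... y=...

pitch radius r_p = m·N/2 = 4.771·59/2 = 140.744500
base radius r_b = r_p·cos α = 140.744500·cos 22.270° = 130.246125
roll angle φ = 23.655° = 0.41285763 rad
x = r_b·(cos φ + φ·sin φ) = 130.246125·(0.91597800 + 0.41285763·0.40122849) = 140.877888
y = r_b·(sin φ − φ·cos φ) = 130.246125·(0.40122849 − 0.41285763·0.91597800) = 3.003473

x=140.877888 y=3.003473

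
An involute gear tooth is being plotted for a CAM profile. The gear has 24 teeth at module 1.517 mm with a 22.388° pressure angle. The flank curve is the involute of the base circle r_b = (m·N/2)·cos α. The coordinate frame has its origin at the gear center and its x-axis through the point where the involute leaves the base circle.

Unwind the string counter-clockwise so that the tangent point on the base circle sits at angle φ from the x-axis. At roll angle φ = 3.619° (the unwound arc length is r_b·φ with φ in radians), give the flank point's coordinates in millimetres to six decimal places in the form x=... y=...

pitch radius r_p = m·N/2 = 1.517·24/2 = 18.204000
base radius r_b = r_p·cos α = 18.204000·cos 22.388° = 16.831889
roll angle φ = 3.619° = 0.06316347 rad
x = r_b·(cos φ + φ·sin φ) = 16.831889·(0.99800585 + 0.06316347·0.06312147) = 16.865431
y = r_b·(sin φ − φ·cos φ) = 16.831889·(0.06312147 − 0.06316347·0.99800585) = 0.001413

x=16.865431 y=0.001413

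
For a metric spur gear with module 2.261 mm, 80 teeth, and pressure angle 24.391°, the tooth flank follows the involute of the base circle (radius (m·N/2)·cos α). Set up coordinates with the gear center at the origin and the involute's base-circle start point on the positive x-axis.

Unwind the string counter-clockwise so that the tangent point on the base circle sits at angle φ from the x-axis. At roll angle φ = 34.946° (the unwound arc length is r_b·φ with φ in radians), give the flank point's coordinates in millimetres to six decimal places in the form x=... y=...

x=96.293129 y=6.000943

pitch radius r_p = m·N/2 = 2.261·80/2 = 90.440000
base radius r_b = r_p·cos α = 90.440000·cos 24.391° = 82.368098
roll angle φ = 34.946° = 0.60992276 rad
x = r_b·(cos φ + φ·sin φ) = 82.368098·(0.81969226 + 0.60992276·0.57280415) = 96.293129
y = r_b·(sin φ − φ·cos φ) = 82.368098·(0.57280415 − 0.60992276·0.81969226) = 6.000943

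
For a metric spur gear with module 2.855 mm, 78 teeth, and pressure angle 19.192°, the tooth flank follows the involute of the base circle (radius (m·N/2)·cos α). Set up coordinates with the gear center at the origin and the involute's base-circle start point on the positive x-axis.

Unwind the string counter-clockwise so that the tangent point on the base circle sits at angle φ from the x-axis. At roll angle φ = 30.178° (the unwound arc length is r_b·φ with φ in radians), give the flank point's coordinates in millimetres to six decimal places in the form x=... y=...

x=118.746775 y=4.981073

pitch radius r_p = m·N/2 = 2.855·78/2 = 111.345000
base radius r_b = r_p·cos α = 111.345000·cos 19.192° = 105.156699
roll angle φ = 30.178° = 0.52670546 rad
x = r_b·(cos φ + φ·sin φ) = 105.156699·(0.86446788 + 0.52670546·0.50268805) = 118.746775
y = r_b·(sin φ − φ·cos φ) = 105.156699·(0.50268805 − 0.52670546·0.86446788) = 4.981073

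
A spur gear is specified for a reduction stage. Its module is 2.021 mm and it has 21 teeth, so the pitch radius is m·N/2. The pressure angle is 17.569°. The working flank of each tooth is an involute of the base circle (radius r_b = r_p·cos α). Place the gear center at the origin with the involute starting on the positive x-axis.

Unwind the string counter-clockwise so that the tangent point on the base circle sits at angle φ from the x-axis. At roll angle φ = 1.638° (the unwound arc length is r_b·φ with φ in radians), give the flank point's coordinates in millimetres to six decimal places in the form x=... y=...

x=20.238917 y=0.000158

pitch radius r_p = m·N/2 = 2.021·21/2 = 21.220500
base radius r_b = r_p·cos α = 21.220500·cos 17.569° = 20.230651
roll angle φ = 1.638° = 0.02858849 rad
x = r_b·(cos φ + φ·sin φ) = 20.230651·(0.99959138 + 0.02858849·0.02858460) = 20.238917
y = r_b·(sin φ − φ·cos φ) = 20.230651·(0.02858460 − 0.02858849·0.99959138) = 0.000158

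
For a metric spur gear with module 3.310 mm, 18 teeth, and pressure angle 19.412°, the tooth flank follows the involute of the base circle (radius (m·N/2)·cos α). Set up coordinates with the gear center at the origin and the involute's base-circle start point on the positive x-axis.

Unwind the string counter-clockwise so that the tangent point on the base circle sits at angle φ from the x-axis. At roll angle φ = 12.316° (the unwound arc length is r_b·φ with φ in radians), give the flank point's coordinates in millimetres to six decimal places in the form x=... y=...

x=28.738159 y=0.092590

pitch radius r_p = m·N/2 = 3.310·18/2 = 29.790000
base radius r_b = r_p·cos α = 29.790000·cos 19.412° = 28.096530
roll angle φ = 12.316° = 0.21495475 rad
x = r_b·(cos φ + φ·sin φ) = 28.096530·(0.97698605 + 0.21495475·0.21330322) = 28.738159
y = r_b·(sin φ − φ·cos φ) = 28.096530·(0.21330322 − 0.21495475·0.97698605) = 0.092590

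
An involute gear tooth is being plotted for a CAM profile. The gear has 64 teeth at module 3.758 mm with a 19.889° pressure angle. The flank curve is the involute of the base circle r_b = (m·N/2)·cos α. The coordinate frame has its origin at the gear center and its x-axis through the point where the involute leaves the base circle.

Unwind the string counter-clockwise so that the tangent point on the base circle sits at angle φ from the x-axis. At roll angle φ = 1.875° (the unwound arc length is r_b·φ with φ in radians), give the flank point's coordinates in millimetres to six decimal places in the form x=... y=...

pitch radius r_p = m·N/2 = 3.758·64/2 = 120.256000
base radius r_b = r_p·cos α = 120.256000·cos 19.889° = 113.083145
roll angle φ = 1.875° = 0.03272492 rad
x = r_b·(cos φ + φ·sin φ) = 113.083145·(0.99946459 + 0.03272492·0.03271908) = 113.143681
y = r_b·(sin φ − φ·cos φ) = 113.083145·(0.03271908 − 0.03272492·0.99946459) = 0.001321

x=113.143681 y=0.001321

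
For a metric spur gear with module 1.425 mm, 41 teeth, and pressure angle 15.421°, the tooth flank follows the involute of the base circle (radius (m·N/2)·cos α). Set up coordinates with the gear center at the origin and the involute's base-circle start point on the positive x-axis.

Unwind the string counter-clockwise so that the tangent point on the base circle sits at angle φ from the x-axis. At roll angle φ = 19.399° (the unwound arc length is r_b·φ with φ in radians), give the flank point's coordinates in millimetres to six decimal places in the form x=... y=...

x=29.728920 y=0.360170

pitch radius r_p = m·N/2 = 1.425·41/2 = 29.212500
base radius r_b = r_p·cos α = 29.212500·cos 15.421° = 28.160792
roll angle φ = 19.399° = 0.33857642 rad
x = r_b·(cos φ + φ·sin φ) = 28.160792·(0.94322846 + 0.33857642·0.33214467) = 29.728920
y = r_b·(sin φ − φ·cos φ) = 28.160792·(0.33214467 − 0.33857642·0.94322846) = 0.360170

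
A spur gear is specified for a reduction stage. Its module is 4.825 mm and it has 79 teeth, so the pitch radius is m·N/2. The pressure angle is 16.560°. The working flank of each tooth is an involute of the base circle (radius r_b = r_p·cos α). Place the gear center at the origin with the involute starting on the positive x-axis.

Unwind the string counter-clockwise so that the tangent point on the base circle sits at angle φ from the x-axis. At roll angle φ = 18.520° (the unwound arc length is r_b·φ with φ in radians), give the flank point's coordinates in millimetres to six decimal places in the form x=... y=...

pitch radius r_p = m·N/2 = 4.825·79/2 = 190.587500
base radius r_b = r_p·cos α = 190.587500·cos 16.560° = 182.682271
roll angle φ = 18.520° = 0.32323498 rad
x = r_b·(cos φ + φ·sin φ) = 182.682271·(0.94821284 + 0.32323498·0.31763566) = 191.977839
y = r_b·(sin φ − φ·cos φ) = 182.682271·(0.31763566 − 0.32323498·0.94821284) = 2.035100

x=191.977839 y=2.035100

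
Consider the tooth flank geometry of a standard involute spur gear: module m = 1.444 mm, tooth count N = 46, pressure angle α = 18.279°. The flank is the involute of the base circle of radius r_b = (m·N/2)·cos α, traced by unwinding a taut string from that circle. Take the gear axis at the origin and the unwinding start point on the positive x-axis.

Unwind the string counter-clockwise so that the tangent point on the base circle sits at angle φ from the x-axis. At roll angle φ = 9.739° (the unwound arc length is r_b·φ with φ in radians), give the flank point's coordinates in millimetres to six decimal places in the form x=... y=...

x=31.988431 y=0.051476

pitch radius r_p = m·N/2 = 1.444·46/2 = 33.212000
base radius r_b = r_p·cos α = 33.212000·cos 18.279° = 31.536139
roll angle φ = 9.739° = 0.16997762 rad
x = r_b·(cos φ + φ·sin φ) = 31.536139·(0.98558855 + 0.16997762·0.16916029) = 31.988431
y = r_b·(sin φ − φ·cos φ) = 31.536139·(0.16916029 − 0.16997762·0.98558855) = 0.051476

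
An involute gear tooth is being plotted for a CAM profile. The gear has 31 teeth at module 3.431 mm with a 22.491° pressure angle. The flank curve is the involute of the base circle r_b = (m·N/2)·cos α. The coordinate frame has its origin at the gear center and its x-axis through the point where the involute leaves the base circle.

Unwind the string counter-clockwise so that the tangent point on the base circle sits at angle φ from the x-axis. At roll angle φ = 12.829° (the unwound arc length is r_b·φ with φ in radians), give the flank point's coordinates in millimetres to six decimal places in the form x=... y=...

pitch radius r_p = m·N/2 = 3.431·31/2 = 53.180500
base radius r_b = r_p·cos α = 53.180500·cos 22.491° = 49.135572
roll angle φ = 12.829° = 0.22390829 rad
x = r_b·(cos φ + φ·sin φ) = 49.135572·(0.97503709 + 0.22390829·0.22204204) = 50.351881
y = r_b·(sin φ − φ·cos φ) = 49.135572·(0.22204204 − 0.22390829·0.97503709) = 0.182939

x=50.351881 y=0.182939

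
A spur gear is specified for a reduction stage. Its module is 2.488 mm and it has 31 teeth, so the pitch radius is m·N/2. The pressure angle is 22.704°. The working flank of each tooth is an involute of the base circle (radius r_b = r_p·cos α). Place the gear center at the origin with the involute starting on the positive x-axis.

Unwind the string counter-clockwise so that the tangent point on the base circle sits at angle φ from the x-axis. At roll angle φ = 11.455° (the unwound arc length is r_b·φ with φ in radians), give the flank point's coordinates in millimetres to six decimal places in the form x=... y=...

x=36.279629 y=0.094387

pitch radius r_p = m·N/2 = 2.488·31/2 = 38.564000
base radius r_b = r_p·cos α = 38.564000·cos 22.704° = 35.575720
roll angle φ = 11.455° = 0.19992747 rad
x = r_b·(cos φ + φ·sin φ) = 35.575720·(0.98008099 + 0.19992747·0.19859824) = 36.279629
y = r_b·(sin φ − φ·cos φ) = 35.575720·(0.19859824 − 0.19992747·0.98008099) = 0.094387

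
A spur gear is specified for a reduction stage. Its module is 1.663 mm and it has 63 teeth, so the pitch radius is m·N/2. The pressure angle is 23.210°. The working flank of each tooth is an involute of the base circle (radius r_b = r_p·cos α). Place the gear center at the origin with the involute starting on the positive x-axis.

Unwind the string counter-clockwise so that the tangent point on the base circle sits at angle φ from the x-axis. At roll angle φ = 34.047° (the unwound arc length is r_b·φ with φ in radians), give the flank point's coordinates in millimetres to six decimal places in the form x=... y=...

pitch radius r_p = m·N/2 = 1.663·63/2 = 52.384500
base radius r_b = r_p·cos α = 52.384500·cos 23.210° = 48.144843
roll angle φ = 34.047° = 0.59423225 rad
x = r_b·(cos φ + φ·sin φ) = 48.144843·(0.82857859 + 0.59423225·0.55987278) = 55.909308
y = r_b·(sin φ − φ·cos φ) = 48.144843·(0.55987278 − 0.59423225·0.82857859) = 3.250001

x=55.909308 y=3.250001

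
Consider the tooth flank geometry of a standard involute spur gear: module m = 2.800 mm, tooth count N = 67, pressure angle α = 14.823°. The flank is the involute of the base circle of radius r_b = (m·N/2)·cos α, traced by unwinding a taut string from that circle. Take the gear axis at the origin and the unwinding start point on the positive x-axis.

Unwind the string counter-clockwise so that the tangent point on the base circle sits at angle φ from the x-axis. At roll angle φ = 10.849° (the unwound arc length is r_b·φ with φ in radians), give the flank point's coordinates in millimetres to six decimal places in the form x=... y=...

x=92.289445 y=0.204468

pitch radius r_p = m·N/2 = 2.800·67/2 = 93.800000
base radius r_b = r_p·cos α = 93.800000·cos 14.823° = 90.678408
roll angle φ = 10.849° = 0.18935077 rad
x = r_b·(cos φ + φ·sin φ) = 90.678408·(0.98212664 + 0.18935077·0.18822131) = 92.289445
y = r_b·(sin φ − φ·cos φ) = 90.678408·(0.18822131 − 0.18935077·0.98212664) = 0.204468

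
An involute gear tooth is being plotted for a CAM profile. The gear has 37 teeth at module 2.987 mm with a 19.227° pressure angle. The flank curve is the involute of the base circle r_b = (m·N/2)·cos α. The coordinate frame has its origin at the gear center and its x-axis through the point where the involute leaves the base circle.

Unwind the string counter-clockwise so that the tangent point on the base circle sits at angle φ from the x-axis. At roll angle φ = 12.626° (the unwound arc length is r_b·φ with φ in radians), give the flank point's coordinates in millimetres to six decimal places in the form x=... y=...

x=53.428742 y=0.185216

pitch radius r_p = m·N/2 = 2.987·37/2 = 55.259500
base radius r_b = r_p·cos α = 55.259500·cos 19.227° = 52.177196
roll angle φ = 12.626° = 0.22036527 rad
x = r_b·(cos φ + φ·sin φ) = 52.177196·(0.97581767 + 0.22036527·0.21858608) = 53.428742
y = r_b·(sin φ − φ·cos φ) = 52.177196·(0.21858608 − 0.22036527·0.97581767) = 0.185216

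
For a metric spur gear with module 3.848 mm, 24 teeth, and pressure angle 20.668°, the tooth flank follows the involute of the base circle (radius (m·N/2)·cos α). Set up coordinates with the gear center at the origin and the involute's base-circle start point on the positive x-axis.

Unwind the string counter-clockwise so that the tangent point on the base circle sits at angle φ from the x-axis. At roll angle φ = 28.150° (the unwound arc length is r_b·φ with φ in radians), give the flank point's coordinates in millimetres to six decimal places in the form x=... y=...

x=48.108129 y=1.667063

pitch radius r_p = m·N/2 = 3.848·24/2 = 46.176000
base radius r_b = r_p·cos α = 46.176000·cos 20.668° = 43.204173
roll angle φ = 28.150° = 0.49131018 rad
x = r_b·(cos φ + φ·sin φ) = 43.204173·(0.88171549 + 0.49131018·0.47178150) = 48.108129
y = r_b·(sin φ − φ·cos φ) = 43.204173·(0.47178150 − 0.49131018·0.88171549) = 1.667063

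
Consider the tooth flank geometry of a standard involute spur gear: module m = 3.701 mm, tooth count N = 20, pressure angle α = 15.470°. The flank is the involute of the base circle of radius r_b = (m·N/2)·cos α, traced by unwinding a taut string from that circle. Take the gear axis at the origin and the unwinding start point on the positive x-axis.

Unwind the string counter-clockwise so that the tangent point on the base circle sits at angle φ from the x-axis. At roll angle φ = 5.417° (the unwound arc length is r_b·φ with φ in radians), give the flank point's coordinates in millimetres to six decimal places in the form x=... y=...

pitch radius r_p = m·N/2 = 3.701·20/2 = 37.010000
base radius r_b = r_p·cos α = 37.010000·cos 15.470° = 35.669137
roll angle φ = 5.417° = 0.09454449 rad
x = r_b·(cos φ + φ·sin φ) = 35.669137·(0.99553400 + 0.09454449·0.09440370) = 35.828198
y = r_b·(sin φ − φ·cos φ) = 35.669137·(0.09440370 − 0.09454449·0.99553400) = 0.010039

x=35.828198 y=0.010039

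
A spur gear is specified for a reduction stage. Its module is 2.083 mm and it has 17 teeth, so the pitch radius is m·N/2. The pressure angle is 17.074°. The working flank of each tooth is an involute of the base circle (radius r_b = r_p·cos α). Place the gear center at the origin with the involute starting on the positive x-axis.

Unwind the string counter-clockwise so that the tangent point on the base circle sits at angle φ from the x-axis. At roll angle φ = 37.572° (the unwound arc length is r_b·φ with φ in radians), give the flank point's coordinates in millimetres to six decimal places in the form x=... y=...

pitch radius r_p = m·N/2 = 2.083·17/2 = 17.705500
base radius r_b = r_p·cos α = 17.705500·cos 17.074° = 16.925154
roll angle φ = 37.572° = 0.65575511 rad
x = r_b·(cos φ + φ·sin φ) = 16.925154·(0.79258772 + 0.65575511·0.60975791) = 20.182224
y = r_b·(sin φ − φ·cos φ) = 16.925154·(0.60975791 − 0.65575511·0.79258772) = 1.523509

x=20.182224 y=1.523509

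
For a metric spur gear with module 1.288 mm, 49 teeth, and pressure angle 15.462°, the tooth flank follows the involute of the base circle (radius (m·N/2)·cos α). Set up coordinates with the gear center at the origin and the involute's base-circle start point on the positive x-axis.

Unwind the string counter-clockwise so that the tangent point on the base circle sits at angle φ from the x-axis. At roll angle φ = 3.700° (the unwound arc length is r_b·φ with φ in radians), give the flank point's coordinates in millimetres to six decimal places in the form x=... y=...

pitch radius r_p = m·N/2 = 1.288·49/2 = 31.556000
base radius r_b = r_p·cos α = 31.556000·cos 15.462° = 30.413909
roll angle φ = 3.700° = 0.06457718 rad
x = r_b·(cos φ + φ·sin φ) = 30.413909·(0.99791562 + 0.06457718·0.06453231) = 30.477259
y = r_b·(sin φ − φ·cos φ) = 30.413909·(0.06453231 − 0.06457718·0.99791562) = 0.002729

x=30.477259 y=0.002729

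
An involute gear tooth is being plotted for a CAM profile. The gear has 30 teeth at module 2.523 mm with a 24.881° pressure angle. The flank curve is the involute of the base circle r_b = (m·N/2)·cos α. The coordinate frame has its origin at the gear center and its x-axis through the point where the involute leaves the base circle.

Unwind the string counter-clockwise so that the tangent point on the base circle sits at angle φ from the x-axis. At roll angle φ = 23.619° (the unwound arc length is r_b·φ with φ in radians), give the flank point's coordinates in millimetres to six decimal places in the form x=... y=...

pitch radius r_p = m·N/2 = 2.523·30/2 = 37.845000
base radius r_b = r_p·cos α = 37.845000·cos 24.881° = 34.332363
roll angle φ = 23.619° = 0.41222932 rad
x = r_b·(cos φ + φ·sin φ) = 34.332363·(0.91622992 + 0.41222932·0.40065289) = 37.126701
y = r_b·(sin φ − φ·cos φ) = 34.332363·(0.40065289 − 0.41222932·0.91622992) = 0.788136

x=37.126701 y=0.788136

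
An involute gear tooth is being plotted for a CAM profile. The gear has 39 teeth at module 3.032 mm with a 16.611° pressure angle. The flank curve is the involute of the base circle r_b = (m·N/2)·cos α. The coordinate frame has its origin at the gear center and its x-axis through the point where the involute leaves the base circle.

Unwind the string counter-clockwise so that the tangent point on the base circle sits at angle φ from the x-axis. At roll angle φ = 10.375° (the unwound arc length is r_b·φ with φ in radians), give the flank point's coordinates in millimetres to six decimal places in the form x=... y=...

x=57.577883 y=0.111764

pitch radius r_p = m·N/2 = 3.032·39/2 = 59.124000
base radius r_b = r_p·cos α = 59.124000·cos 16.611° = 56.656620
roll angle φ = 10.375° = 0.18107791 rad
x = r_b·(cos φ + φ·sin φ) = 56.656620·(0.98365014 + 0.18107791·0.18008996) = 57.577883
y = r_b·(sin φ − φ·cos φ) = 56.656620·(0.18008996 − 0.18107791·0.98365014) = 0.111764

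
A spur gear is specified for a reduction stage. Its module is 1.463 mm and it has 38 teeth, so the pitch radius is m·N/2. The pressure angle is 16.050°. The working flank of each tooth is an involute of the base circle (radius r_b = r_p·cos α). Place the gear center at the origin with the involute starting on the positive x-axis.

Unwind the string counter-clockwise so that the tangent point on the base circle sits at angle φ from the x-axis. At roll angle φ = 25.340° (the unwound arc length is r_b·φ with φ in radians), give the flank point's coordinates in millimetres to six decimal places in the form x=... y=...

x=29.199696 y=0.755340

pitch radius r_p = m·N/2 = 1.463·38/2 = 27.797000
base radius r_b = r_p·cos α = 27.797000·cos 16.050° = 26.713495
roll angle φ = 25.340° = 0.44226643 rad
x = r_b·(cos φ + φ·sin φ) = 26.713495·(0.90378398 + 0.44226643·0.42798893) = 29.199696
y = r_b·(sin φ − φ·cos φ) = 26.713495·(0.42798893 − 0.44226643·0.90378398) = 0.755340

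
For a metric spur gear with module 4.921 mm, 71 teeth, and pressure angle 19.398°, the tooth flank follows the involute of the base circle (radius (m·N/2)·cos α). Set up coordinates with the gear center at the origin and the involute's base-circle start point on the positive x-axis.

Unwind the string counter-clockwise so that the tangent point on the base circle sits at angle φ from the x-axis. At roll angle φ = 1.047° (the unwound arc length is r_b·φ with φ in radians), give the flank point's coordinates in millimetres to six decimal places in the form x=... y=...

pitch radius r_p = m·N/2 = 4.921·71/2 = 174.695500
base radius r_b = r_p·cos α = 174.695500·cos 19.398° = 164.778779
roll angle φ = 1.047° = 0.01827360 rad
x = r_b·(cos φ + φ·sin φ) = 164.778779·(0.99983304 + 0.01827360·0.01827258) = 164.806289
y = r_b·(sin φ − φ·cos φ) = 164.778779·(0.01827258 − 0.01827360·0.99983304) = 0.000335

x=164.806289 y=0.000335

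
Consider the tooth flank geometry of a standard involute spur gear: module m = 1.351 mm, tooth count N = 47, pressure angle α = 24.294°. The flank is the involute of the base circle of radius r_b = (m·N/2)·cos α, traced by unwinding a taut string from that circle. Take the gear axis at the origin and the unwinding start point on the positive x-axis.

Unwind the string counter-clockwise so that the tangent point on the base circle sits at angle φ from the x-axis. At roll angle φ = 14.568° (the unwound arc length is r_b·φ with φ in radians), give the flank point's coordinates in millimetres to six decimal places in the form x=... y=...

x=29.857352 y=0.157527

pitch radius r_p = m·N/2 = 1.351·47/2 = 31.748500
base radius r_b = r_p·cos α = 31.748500·cos 24.294° = 28.937055
roll angle φ = 14.568° = 0.25425957 rad
x = r_b·(cos φ + φ·sin φ) = 28.937055·(0.96784980 + 0.25425957·0.25152885) = 29.857352
y = r_b·(sin φ − φ·cos φ) = 28.937055·(0.25152885 − 0.25425957·0.96784980) = 0.157527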